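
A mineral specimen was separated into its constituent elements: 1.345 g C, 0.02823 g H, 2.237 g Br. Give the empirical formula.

C4HBr

Moles — C: 1.345 / 12.01 = 0.112 mol; H: 0.02823 / 1.008 = 0.02801 mol; Br: 2.237 / 79.90 = 0.028 mol
Smallest is Br at 0.028 mol; normalising gives C 4.000, H 1.000, Br 1.000
→ C4HBr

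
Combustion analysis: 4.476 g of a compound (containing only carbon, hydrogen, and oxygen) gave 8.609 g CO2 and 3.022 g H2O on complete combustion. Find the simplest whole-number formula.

mol C = 8.609 / 44.01 = 0.1956; mass C = 0.1956 × 12.01 = 2.349 g
mol H = 2 × (3.022 / 18.02) = 0.3354; mass H = 0.3354 × 1.008 = 0.3381 g
mass O = 4.476 − (2.687) = 1.789 g → mol O = 0.1118
Smallest is O at 0.1118 mol; normalising gives C 1.750, H 3.000, O 1.000
×4: C 7.00, H 12.00, O 4.00 → C7H12O4

C7H12O4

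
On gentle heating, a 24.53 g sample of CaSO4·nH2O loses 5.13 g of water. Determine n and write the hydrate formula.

CaSO4·2H2O

Mass of anhydrous CaSO4 = 24.53 − 5.13 = 19.4 g
mol H2O = 5.13 / 18.02 = 0.2847
Molar mass of CaSO4 = 136.15 g/mol → mol CaSO4 = 19.4 / 136.15 = 0.1425
n = 0.2847 / 0.1425 = 2.00 ≈ 2 → CaSO4·2H2O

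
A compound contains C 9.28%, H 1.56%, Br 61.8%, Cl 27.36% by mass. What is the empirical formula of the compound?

Assume 100 g: 9.28 g C, 1.56 g H, 61.8 g Br, 27.36 g Cl.
Moles — C: 9.28 / 12.01 = 0.7727 mol; H: 1.56 / 1.008 = 1.548 mol; Br: 61.8 / 79.90 = 0.7735 mol; Cl: 27.36 / 35.45 = 0.7718 mol
Ratios (÷ 0.7718): C 1.001, H 2.005, Br 1.002, Cl 1.000
≈ 1:2:1:1 → CH2BrCl

CH2BrCl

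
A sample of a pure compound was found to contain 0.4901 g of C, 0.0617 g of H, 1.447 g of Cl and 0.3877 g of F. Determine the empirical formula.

C2H3Cl2F

n(C) = 0.4901/12.01 = 0.04081, n(H) = 0.0617/1.008 = 0.06121, n(Cl) = 1.447/35.45 = 0.04082, n(F) = 0.3877/19.00 = 0.02041
Smallest is F at 0.02041 mol; normalising gives C 2.000, H 3.000, Cl 2.000, F 1.000
Ratio ≈ 2:3:2:1, so the empirical formula is C2H3Cl2F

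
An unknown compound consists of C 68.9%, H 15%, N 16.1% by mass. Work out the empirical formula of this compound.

C5H13N

Assume 100 g: 68.9 g C, 15 g H, 16.1 g N.
Moles — C: 68.9 / 12.01 = 5.737 mol; H: 15 / 1.008 = 14.88 mol; N: 16.1 / 14.01 = 1.149 mol
Smallest is N at 1.149 mol; normalising gives C 4.992, H 12.949, N 1.000
≈ 5:13:1 → C5H13N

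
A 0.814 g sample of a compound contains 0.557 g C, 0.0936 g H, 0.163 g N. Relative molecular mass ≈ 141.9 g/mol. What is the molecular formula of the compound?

C: 0.557 g ÷ 12.01 g/mol = 0.04638 mol
H: 0.0936 g ÷ 1.008 g/mol = 0.09286 mol
N: 0.163 g ÷ 14.01 g/mol = 0.01163 mol
Divide by the smallest (0.01163 mol N): C 3.986, H 7.981, N 1.000
Ratio ≈ 4:8:1, so the empirical formula is C4H8N
Empirical-formula mass = 70.11 g/mol
n = 141.9 / 70.11 = 2.02 ≈ 2
Molecular formula = (C4H8N)×2 = C8H16N2

C8H16N2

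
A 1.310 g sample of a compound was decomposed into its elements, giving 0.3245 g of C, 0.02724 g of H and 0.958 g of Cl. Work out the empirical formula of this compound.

C: 0.3245 g ÷ 12.01 g/mol = 0.02702 mol
H: 0.02724 g ÷ 1.008 g/mol = 0.02702 mol
Cl: 0.958 g ÷ 35.45 g/mol = 0.02702 mol
Smallest is C at 0.02702 mol; normalising gives C 1.000, H 1.000, Cl 1.000
≈ 1:1:1 → CHCl

CHCl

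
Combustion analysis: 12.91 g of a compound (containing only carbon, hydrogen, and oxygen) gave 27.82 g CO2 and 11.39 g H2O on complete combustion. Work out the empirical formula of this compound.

mol C = 27.82 / 44.01 = 0.6321; mass C = 0.6321 × 12.01 = 7.592 g
mol H = 2 × (11.39 / 18.02) = 1.264; mass H = 1.264 × 1.008 = 1.274 g
mass O = 12.91 − (8.866) = 4.044 g → mol O = 0.2527
Divide by the smallest (0.2527 mol O): C 2.501, H 5.002, O 1.000
Scaling by 2: C 5.00, H 10.00, O 2.00 → C5H10O2

C5H10O2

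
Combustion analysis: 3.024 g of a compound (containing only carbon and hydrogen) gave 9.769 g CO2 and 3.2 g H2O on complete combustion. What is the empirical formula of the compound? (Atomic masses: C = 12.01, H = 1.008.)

C5H8

mol C = 9.769 / 44.01 = 0.2220; mass C = 0.2220 × 12.01 = 2.666 g
mol H = 2 × (3.2 / 18.02) = 0.3552; mass H = 0.3552 × 1.008 = 0.3580 g
Ratios (÷ 0.222): C 1.000, H 1.600
×5: C 5.00, H 8.00 → C5H8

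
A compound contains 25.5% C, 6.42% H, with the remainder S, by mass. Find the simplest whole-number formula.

CH3S

Assume 100 g: 25.5 g C, 6.42 g H, 68.08 g S.
Moles — C: 25.5 / 12.01 = 2.123 mol; H: 6.42 / 1.008 = 6.369 mol; S: 68.08 / 32.07 = 2.123 mol
Smallest is S at 2.123 mol; normalising gives C 1.000, H 3.000, S 1.000
≈ 1:3:1 → CH3S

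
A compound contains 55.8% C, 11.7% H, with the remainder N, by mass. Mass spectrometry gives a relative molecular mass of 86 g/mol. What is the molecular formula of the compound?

C4H10N2

Assume 100 g: 55.8 g C, 11.7 g H, 32.5 g N.
n(C) = 55.8/12.01 = 4.646, n(H) = 11.7/1.008 = 11.61, n(N) = 32.5/14.01 = 2.32
Ratios (÷ 2.32): C 2.003, H 5.004, N 1.000
≈ 2:5:1 → C2H5N
Empirical-formula mass = 43.07 g/mol
n = 86 / 43.07 = 2.00 ≈ 2
Molecular formula = (C2H5N)×2 = C4H10N2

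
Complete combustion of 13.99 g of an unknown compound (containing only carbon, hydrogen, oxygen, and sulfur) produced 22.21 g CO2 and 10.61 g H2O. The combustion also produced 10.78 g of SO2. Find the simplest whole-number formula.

mol C = 22.21 / 44.01 = 0.5047; mass C = 0.5047 × 12.01 = 6.061 g
mol H = 2 × (10.61 / 18.02) = 1.178; mass H = 1.178 × 1.008 = 1.187 g
mol S = 10.78 / 64.07 = 0.1683; mass S = 5.396 g
mass O = 13.99 − (12.64) = 1.346 g → mol O = 0.08414
Divide by the smallest (0.08414 mol O): C 5.998, H 13.996, O 1.000, S 2.000
≈ 6:14:1:2 → C6H14OS2

C6H14OS2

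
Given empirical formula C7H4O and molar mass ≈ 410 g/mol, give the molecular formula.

C28H16O4

Empirical-formula mass = 104.10 g/mol
n = 410 / 104.10 = 3.94 ≈ 4
Molecular formula = (C7H4O)4 = C28H16O4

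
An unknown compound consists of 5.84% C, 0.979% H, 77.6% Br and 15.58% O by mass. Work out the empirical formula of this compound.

Assume 100 g: 5.84 g C, 0.979 g H, 77.6 g Br, 15.58 g O.
C: 5.84 g ÷ 12.01 g/mol = 0.4863 mol
H: 0.979 g ÷ 1.008 g/mol = 0.9712 mol
Br: 77.6 g ÷ 79.90 g/mol = 0.9712 mol
O: 15.58 g ÷ 16.00 g/mol = 0.9738 mol
Smallest is C at 0.4863 mol; normalising gives C 1.000, H 1.997, Br 1.997, O 2.003
≈ 1:2:2:2 → CH2Br2O2

CH2Br2O2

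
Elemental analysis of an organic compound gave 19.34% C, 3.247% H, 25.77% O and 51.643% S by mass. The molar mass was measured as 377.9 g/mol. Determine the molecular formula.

C6H12O6S6

Assume 100 g: 19.34 g C, 3.247 g H, 25.77 g O, 51.643 g S.
n(C) = 19.34/12.01 = 1.61, n(H) = 3.247/1.008 = 3.221, n(O) = 25.77/16.00 = 1.611, n(S) = 51.643/32.07 = 1.61
Smallest is S at 1.61 mol; normalising gives C 1.000, H 2.000, O 1.000, S 1.000
≈ 1:2:1:1 → CH2OS
Empirical-formula mass = 62.10 g/mol
n = 377.9 / 62.10 = 6.09 ≈ 6
Molecular formula = (CH2OS)×6 = C6H12O6S6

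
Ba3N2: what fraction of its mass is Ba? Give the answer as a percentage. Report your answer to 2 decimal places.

93.63%

Molar mass = 3(137.33) + 2(14.01) = 440.010 g/mol
Mass of Ba per mole = 3 × 137.33 = 411.990 g
% Ba = 411.990 / 440.010 × 100 = 93.63%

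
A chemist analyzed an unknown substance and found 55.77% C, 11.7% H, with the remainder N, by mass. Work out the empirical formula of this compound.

C2H5N

Assume 100 g: 55.77 g C, 11.7 g H, 32.53 g N.
C: 55.77 g ÷ 12.01 g/mol = 4.644 mol
H: 11.7 g ÷ 1.008 g/mol = 11.61 mol
N: 32.53 g ÷ 14.01 g/mol = 2.322 mol
Divide by the smallest (2.322 mol N): C 2.000, H 4.999, N 1.000
→ C2H5N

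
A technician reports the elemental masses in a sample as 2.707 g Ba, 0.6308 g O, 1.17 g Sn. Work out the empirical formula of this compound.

Ba2O4Sn

Ba: 2.707 g ÷ 137.33 g/mol = 0.01971 mol
O: 0.6308 g ÷ 16.00 g/mol = 0.03943 mol
Sn: 1.17 g ÷ 118.71 g/mol = 0.009856 mol
Divide by the smallest (0.009856 mol Sn): Ba 2.000, O 4.000, Sn 1.000
Ratio ≈ 2:4:1, so the empirical formula is Ba2O4Sn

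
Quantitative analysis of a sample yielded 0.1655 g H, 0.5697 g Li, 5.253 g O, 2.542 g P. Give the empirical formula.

n(H) = 0.1655/1.008 = 0.1642, n(Li) = 0.5697/6.94 = 0.08209, n(O) = 5.253/16.00 = 0.3283, n(P) = 2.542/30.97 = 0.08208
Smallest is P at 0.08208 mol; normalising gives H 2.000, Li 1.000, O 4.000, P 1.000
→ H2LiO4P

H2LiO4P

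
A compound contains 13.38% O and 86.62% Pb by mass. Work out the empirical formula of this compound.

O2Pb

Assume 100 g: 13.38 g O, 86.62 g Pb.
Moles — O: 13.38 / 16.00 = 0.8363 mol; Pb: 86.62 / 207.2 = 0.4181 mol
Smallest is Pb at 0.4181 mol; normalising gives O 2.000, Pb 1.000
Ratio ≈ 2:1, so the empirical formula is O2Pb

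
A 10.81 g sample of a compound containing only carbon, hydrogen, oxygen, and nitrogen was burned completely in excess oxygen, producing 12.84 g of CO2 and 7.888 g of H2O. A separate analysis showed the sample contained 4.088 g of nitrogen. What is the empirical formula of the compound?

mol C = 12.84 / 44.01 = 0.2918; mass C = 0.2918 × 12.01 = 3.504 g
mol H = 2 × (7.888 / 18.02) = 0.8755; mass H = 0.8755 × 1.008 = 0.8825 g
mol N = 4.088 / 14.01 = 0.2918
mass O = 10.81 − (8.474) = 2.336 g → mol O = 0.1460
Divide by the smallest (0.146 mol O): C 1.999, H 5.997, N 1.999, O 1.000
Ratio ≈ 2:6:2:1, so the empirical formula is C2H6N2O

C2H6N2O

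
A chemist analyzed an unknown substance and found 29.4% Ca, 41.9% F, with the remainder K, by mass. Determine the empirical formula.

CaF3K

Assume 100 g: 29.4 g Ca, 41.9 g F, 28.7 g K.
Ca: 29.4 g ÷ 40.08 g/mol = 0.7335 mol
F: 41.9 g ÷ 19.00 g/mol = 2.205 mol
K: 28.7 g ÷ 39.10 g/mol = 0.734 mol
Divide by the smallest (0.7335 mol Ca): Ca 1.000, F 3.006, K 1.001
Ratio ≈ 1:3:1, so the empirical formula is CaF3K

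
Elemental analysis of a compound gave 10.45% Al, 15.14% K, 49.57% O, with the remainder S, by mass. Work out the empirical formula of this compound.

Assume 100 g: 10.45 g Al, 15.14 g K, 49.57 g O, 24.84 g S.
n(Al) = 10.45/26.98 = 0.3873, n(K) = 15.14/39.10 = 0.3872, n(O) = 49.57/16.00 = 3.098, n(S) = 24.84/32.07 = 0.7746
Divide by the smallest (0.3872 mol K): Al 1.000, K 1.000, O 8.001, S 2.000
Ratio ≈ 1:1:8:2, so the empirical formula is AlKO8S2

AlKO8S2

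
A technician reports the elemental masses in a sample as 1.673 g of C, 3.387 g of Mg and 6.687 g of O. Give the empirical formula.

CMgO3

Moles — C: 1.673 / 12.01 = 0.1393 mol; Mg: 3.387 / 24.31 = 0.1393 mol; O: 6.687 / 16.00 = 0.4179 mol
Divide by the smallest (0.1393 mol C): C 1.000, Mg 1.000, O 3.000
→ CMgO3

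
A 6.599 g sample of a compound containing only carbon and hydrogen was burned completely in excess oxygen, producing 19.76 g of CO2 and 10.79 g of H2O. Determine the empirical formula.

mol C = 19.76 / 44.01 = 0.4490; mass C = 0.4490 × 12.01 = 5.392 g
mol H = 2 × (10.79 / 18.02) = 1.198; mass H = 1.198 × 1.008 = 1.207 g
Divide by the smallest (0.449 mol C): C 1.000, H 2.667
Multiply by 3: C 3.00, H 8.00 → C3H8

C3H8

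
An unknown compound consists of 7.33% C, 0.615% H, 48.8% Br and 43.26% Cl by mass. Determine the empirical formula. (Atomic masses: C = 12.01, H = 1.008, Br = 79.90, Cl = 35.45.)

Assume 100 g: 7.33 g C, 0.615 g H, 48.8 g Br, 43.26 g Cl.
n(C) = 7.33/12.01 = 0.6103, n(H) = 0.615/1.008 = 0.6101, n(Br) = 48.8/79.90 = 0.6108, n(Cl) = 43.26/35.45 = 1.22
Divide by the smallest (0.6101 mol H): C 1.000, H 1.000, Br 1.001, Cl 2.000
→ CHBrCl2

CHBrCl2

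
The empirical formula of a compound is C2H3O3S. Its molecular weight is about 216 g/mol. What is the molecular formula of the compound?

C4H6O6S2

Empirical-formula mass = 107.11 g/mol
n = 216 / 107.11 = 2.02 ≈ 2
Molecular formula = (C2H3O3S)2 = C4H6O6S2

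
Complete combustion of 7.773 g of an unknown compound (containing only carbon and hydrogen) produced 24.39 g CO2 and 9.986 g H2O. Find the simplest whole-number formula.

CH2

mol C = 24.39 / 44.01 = 0.5542; mass C = 0.5542 × 12.01 = 6.656 g
mol H = 2 × (9.986 / 18.02) = 1.108; mass H = 1.108 × 1.008 = 1.117 g
Smallest is C at 0.5542 mol; normalising gives C 1.000, H 2.000
≈ 1:2 → CH2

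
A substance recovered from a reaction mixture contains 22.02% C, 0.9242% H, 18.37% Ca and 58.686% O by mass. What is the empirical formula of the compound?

C4H2CaO8

Assume 100 g: 22.02 g C, 0.9242 g H, 18.37 g Ca, 58.686 g O.
Moles — C: 22.02 / 12.01 = 1.833 mol; H: 0.9242 / 1.008 = 0.9169 mol; Ca: 18.37 / 40.08 = 0.4583 mol; O: 58.686 / 16.00 = 3.668 mol
Divide by the smallest (0.4583 mol Ca): C 4.000, H 2.000, Ca 1.000, O 8.003
Ratio ≈ 4:2:1:8, so the empirical formula is C4H2CaO8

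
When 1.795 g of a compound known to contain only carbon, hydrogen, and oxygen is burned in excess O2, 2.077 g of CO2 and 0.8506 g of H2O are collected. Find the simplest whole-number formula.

mol C = 2.077 / 44.01 = 0.04719; mass C = 0.04719 × 12.01 = 0.5668 g
mol H = 2 × (0.8506 / 18.02) = 0.09441; mass H = 0.09441 × 1.008 = 0.09516 g
mass O = 1.795 − (0.6620) = 1.133 g → mol O = 0.07082
Ratios (÷ 0.04719): C 1.000, H 2.000, O 1.501
×2: C 2.00, H 4.00, O 3.00 → C2H4O3

C2H4O3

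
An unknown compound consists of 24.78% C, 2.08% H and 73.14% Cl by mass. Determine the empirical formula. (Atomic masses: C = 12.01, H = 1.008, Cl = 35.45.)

CHCl

Assume 100 g: 24.78 g C, 2.08 g H, 73.14 g Cl.
n(C) = 24.78/12.01 = 2.063, n(H) = 2.08/1.008 = 2.063, n(Cl) = 73.14/35.45 = 2.063
Ratios (÷ 2.063): C 1.000, H 1.000, Cl 1.000
Ratio ≈ 1:1:1, so the empirical formula is CHCl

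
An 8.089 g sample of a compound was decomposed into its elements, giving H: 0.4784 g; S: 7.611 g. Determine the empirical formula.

n(H) = 0.4784/1.008 = 0.4746, n(S) = 7.611/32.07 = 0.2373
Ratios (÷ 0.2373): H 2.000, S 1.000
≈ 2:1 → H2S

H2S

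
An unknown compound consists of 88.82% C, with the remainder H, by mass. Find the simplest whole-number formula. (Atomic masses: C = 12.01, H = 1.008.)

C2H3

Assume 100 g: 88.82 g C, 11.18 g H.
C: 88.82 g ÷ 12.01 g/mol = 7.396 mol
H: 11.18 g ÷ 1.008 g/mol = 11.09 mol
Ratios (÷ 7.396): C 1.000, H 1.500
×2: C 2.00, H 3.00 → C2H3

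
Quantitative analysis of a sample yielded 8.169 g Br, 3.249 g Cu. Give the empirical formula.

Moles — Br: 8.169 / 79.90 = 0.1022 mol; Cu: 3.249 / 63.55 = 0.05113 mol
Smallest is Cu at 0.05113 mol; normalising gives Br 2.000, Cu 1.000
→ Br2Cu

Br2Cu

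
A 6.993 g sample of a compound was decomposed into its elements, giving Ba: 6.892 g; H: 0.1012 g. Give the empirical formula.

Ba: 6.892 g ÷ 137.33 g/mol = 0.05019 mol
H: 0.1012 g ÷ 1.008 g/mol = 0.1004 mol
Divide by the smallest (0.05019 mol Ba): Ba 1.000, H 2.001
→ BaH2

BaH2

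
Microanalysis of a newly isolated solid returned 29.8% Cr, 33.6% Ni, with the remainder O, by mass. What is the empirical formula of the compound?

CrNiO4

Assume 100 g: 29.8 g Cr, 33.6 g Ni, 36.6 g O.
Moles — Cr: 29.8 / 52.00 = 0.5731 mol; Ni: 33.6 / 58.69 = 0.5725 mol; O: 36.6 / 16.00 = 2.288 mol
Smallest is Ni at 0.5725 mol; normalising gives Cr 1.001, Ni 1.000, O 3.996
Ratio ≈ 1:1:4, so the empirical formula is CrNiO4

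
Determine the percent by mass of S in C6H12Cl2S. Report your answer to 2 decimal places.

17.14%

Molar mass = 6(12.01) + 12(1.008) + 2(35.45) + 1(32.07) = 187.126 g/mol
Mass of S per mole = 1 × 32.07 = 32.070 g
% S = 32.070 / 187.126 × 100 = 17.14%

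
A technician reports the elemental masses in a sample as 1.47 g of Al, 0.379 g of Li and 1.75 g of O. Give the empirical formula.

Al: 1.47 g ÷ 26.98 g/mol = 0.05448 mol
Li: 0.379 g ÷ 6.94 g/mol = 0.05461 mol
O: 1.75 g ÷ 16.00 g/mol = 0.1094 mol
Divide by the smallest (0.05448 mol Al): Al 1.000, Li 1.002, O 2.007
→ AlLiO2

AlLiO2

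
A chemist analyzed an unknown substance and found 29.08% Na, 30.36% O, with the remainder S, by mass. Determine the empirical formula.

Na2O3S2

Assume 100 g: 29.08 g Na, 30.36 g O, 40.56 g S.
n(Na) = 29.08/22.99 = 1.265, n(O) = 30.36/16.00 = 1.897, n(S) = 40.56/32.07 = 1.265
Divide by the smallest (1.265 mol S): Na 1.000, O 1.500, S 1.000
×2: Na 2.00, O 3.00, S 2.00 → Na2O3S2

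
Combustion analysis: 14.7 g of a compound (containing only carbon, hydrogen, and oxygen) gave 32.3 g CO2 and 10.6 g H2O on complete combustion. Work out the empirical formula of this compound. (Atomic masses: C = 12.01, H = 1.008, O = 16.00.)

mol C = 32.3 / 44.01 = 0.7339; mass C = 0.7339 × 12.01 = 8.814 g
mol H = 2 × (10.6 / 18.02) = 1.176; mass H = 1.176 × 1.008 = 1.186 g
mass O = 14.7 − (10.00) = 4.700 g → mol O = 0.2937
Divide by the smallest (0.2937 mol O): C 2.499, H 4.005, O 1.000
Scaling by 2: C 5.00, H 8.01, O 2.00 → C5H8O2

C5H8O2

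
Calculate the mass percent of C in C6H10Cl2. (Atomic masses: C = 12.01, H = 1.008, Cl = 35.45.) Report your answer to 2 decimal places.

47.09%

Molar mass = 6(12.01) + 10(1.008) + 2(35.45) = 153.040 g/mol
Mass of C per mole = 6 × 12.01 = 72.060 g
% C = 72.060 / 153.040 × 100 = 47.09%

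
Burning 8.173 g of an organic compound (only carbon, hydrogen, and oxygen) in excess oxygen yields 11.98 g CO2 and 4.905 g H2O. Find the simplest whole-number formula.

mol C = 11.98 / 44.01 = 0.2722; mass C = 0.2722 × 12.01 = 3.269 g
mol H = 2 × (4.905 / 18.02) = 0.5444; mass H = 0.5444 × 1.008 = 0.5488 g
mass O = 8.173 − (3.818) = 4.355 g → mol O = 0.2722
Ratios (÷ 0.2722): C 1.000, H 2.000, O 1.000
Ratio ≈ 1:2:1, so the empirical formula is CH2O

CH2O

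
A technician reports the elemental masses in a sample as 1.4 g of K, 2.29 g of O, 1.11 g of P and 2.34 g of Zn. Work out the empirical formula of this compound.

KO4PZn

n(K) = 1.4/39.10 = 0.03581, n(O) = 2.29/16.00 = 0.1431, n(P) = 1.11/30.97 = 0.03584, n(Zn) = 2.34/65.38 = 0.03579
Smallest is Zn at 0.03579 mol; normalising gives K 1.000, O 3.999, P 1.001, Zn 1.000
→ KO4PZn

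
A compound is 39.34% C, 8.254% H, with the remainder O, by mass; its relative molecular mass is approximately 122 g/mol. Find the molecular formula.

C4H10O4

Assume 100 g: 39.34 g C, 8.254 g H, 52.406 g O.
n(C) = 39.34/12.01 = 3.276, n(H) = 8.254/1.008 = 8.188, n(O) = 52.406/16.00 = 3.275
Smallest is O at 3.275 mol; normalising gives C 1.000, H 2.500, O 1.000
×2: C 2.00, H 5.00, O 2.00 → C2H5O2
Empirical-formula mass = 61.06 g/mol
n = 122 / 61.06 = 2.00 ≈ 2
Molecular formula = (C2H5O2)×2 = C4H10O4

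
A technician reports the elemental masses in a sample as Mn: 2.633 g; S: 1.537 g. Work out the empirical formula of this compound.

MnS

n(Mn) = 2.633/54.94 = 0.04793, n(S) = 1.537/32.07 = 0.04793
Smallest is Mn at 0.04793 mol; normalising gives Mn 1.000, S 1.000
Ratio ≈ 1:1, so the empirical formula is MnS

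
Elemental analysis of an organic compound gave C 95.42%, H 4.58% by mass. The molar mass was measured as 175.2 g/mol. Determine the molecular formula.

Assume 100 g: 95.42 g C, 4.58 g H.
n(C) = 95.42/12.01 = 7.945, n(H) = 4.58/1.008 = 4.544
Ratios (÷ 4.544): C 1.749, H 1.000
Multiply by 4: C 6.99, H 4.00 → C7H4
Empirical-formula mass = 88.10 g/mol
n = 175.2 / 88.10 = 1.99 ≈ 2
Molecular formula = (C7H4)×2 = C14H8

C14H8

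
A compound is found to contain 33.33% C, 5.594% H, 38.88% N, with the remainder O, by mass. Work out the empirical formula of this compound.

C2H4N2O

Assume 100 g: 33.33 g C, 5.594 g H, 38.88 g N, 22.196 g O.
C: 33.33 g ÷ 12.01 g/mol = 2.775 mol
H: 5.594 g ÷ 1.008 g/mol = 5.55 mol
N: 38.88 g ÷ 14.01 g/mol = 2.775 mol
O: 22.196 g ÷ 16.00 g/mol = 1.387 mol
Smallest is O at 1.387 mol; normalising gives C 2.000, H 4.000, N 2.000, O 1.000
≈ 2:4:2:1 → C2H4N2O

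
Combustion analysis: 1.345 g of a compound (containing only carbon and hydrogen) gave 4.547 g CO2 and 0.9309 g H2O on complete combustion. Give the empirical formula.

CH

mol C = 4.547 / 44.01 = 0.1033; mass C = 0.1033 × 12.01 = 1.241 g
mol H = 2 × (0.9309 / 18.02) = 0.1033; mass H = 0.1033 × 1.008 = 0.1041 g
Smallest is C at 0.1033 mol; normalising gives C 1.000, H 1.000
→ CH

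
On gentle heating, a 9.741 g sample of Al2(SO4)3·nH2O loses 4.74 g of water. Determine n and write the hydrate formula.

Mass of anhydrous Al2(SO4)3 = 9.741 − 4.74 = 5.001 g
mol H2O = 4.74 / 18.02 = 0.263
Molar mass of Al2(SO4)3 = 342.17 g/mol → mol Al2(SO4)3 = 5.001 / 342.17 = 0.01462
n = 0.263 / 0.01462 = 18.00 ≈ 18 → Al2(SO4)3·18H2O

Al2(SO4)3·18H2O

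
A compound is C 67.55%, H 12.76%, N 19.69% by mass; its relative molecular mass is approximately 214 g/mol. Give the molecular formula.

Assume 100 g: 67.55 g C, 12.76 g H, 19.69 g N.
n(C) = 67.55/12.01 = 5.624, n(H) = 12.76/1.008 = 12.66, n(N) = 19.69/14.01 = 1.405
Ratios (÷ 1.405): C 4.002, H 9.007, N 1.000
Ratio ≈ 4:9:1, so the empirical formula is C4H9N
Empirical-formula mass = 71.12 g/mol
n = 214 / 71.12 = 3.01 ≈ 3
Molecular formula = (C4H9N)×3 = C12H27N3

C12H27N3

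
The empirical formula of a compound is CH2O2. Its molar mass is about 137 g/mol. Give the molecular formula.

C3H6O6

Empirical-formula mass = 46.03 g/mol
n = 137 / 46.03 = 2.98 ≈ 3
Molecular formula = (CH2O2)3 = C3H6O6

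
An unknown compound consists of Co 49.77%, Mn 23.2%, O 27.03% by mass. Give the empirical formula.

Co2MnO4

Assume 100 g: 49.77 g Co, 23.2 g Mn, 27.03 g O.
Moles — Co: 49.77 / 58.93 = 0.8446 mol; Mn: 23.2 / 54.94 = 0.4223 mol; O: 27.03 / 16.00 = 1.689 mol
Divide by the smallest (0.4223 mol Mn): Co 2.000, Mn 1.000, O 4.001
Ratio ≈ 2:1:4, so the empirical formula is Co2MnO4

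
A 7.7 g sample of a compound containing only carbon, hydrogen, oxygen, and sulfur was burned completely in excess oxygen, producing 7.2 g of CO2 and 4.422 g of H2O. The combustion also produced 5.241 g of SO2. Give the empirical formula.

C2H6O2S

mol C = 7.2 / 44.01 = 0.1636; mass C = 0.1636 × 12.01 = 1.965 g
mol H = 2 × (4.422 / 18.02) = 0.4908; mass H = 0.4908 × 1.008 = 0.4947 g
mol S = 5.241 / 64.07 = 0.08180; mass S = 2.623 g
mass O = 7.7 − (5.083) = 2.617 g → mol O = 0.1636
Divide by the smallest (0.0818 mol S): C 2.000, H 6.000, O 2.000, S 1.000
→ C2H6O2S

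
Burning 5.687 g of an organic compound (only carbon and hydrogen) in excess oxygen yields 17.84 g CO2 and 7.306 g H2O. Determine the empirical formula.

mol C = 17.84 / 44.01 = 0.4054; mass C = 0.4054 × 12.01 = 4.868 g
mol H = 2 × (7.306 / 18.02) = 0.8109; mass H = 0.8109 × 1.008 = 0.8174 g
Ratios (÷ 0.4054): C 1.000, H 2.000
→ CH2

CH2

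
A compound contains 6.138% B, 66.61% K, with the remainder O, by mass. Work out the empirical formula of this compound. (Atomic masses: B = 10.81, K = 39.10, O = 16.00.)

BK3O3

Assume 100 g: 6.138 g B, 66.61 g K, 27.252 g O.
Moles — B: 6.138 / 10.81 = 0.5678 mol; K: 66.61 / 39.10 = 1.704 mol; O: 27.252 / 16.00 = 1.703 mol
Divide by the smallest (0.5678 mol B): B 1.000, K 3.000, O 3.000
≈ 1:3:3 → BK3O3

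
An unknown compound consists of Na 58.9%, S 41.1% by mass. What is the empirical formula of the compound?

Na2S

Assume 100 g: 58.9 g Na, 41.1 g S.
Moles — Na: 58.9 / 22.99 = 2.562 mol; S: 41.1 / 32.07 = 1.282 mol
Ratios (÷ 1.282): Na 1.999, S 1.000
→ Na2S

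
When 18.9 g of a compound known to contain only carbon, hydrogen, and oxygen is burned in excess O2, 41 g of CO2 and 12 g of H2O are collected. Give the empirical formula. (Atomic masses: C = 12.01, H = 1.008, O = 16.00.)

mol C = 41 / 44.01 = 0.9316; mass C = 0.9316 × 12.01 = 11.19 g
mol H = 2 × (12 / 18.02) = 1.332; mass H = 1.332 × 1.008 = 1.343 g
mass O = 18.9 − (12.53) = 6.369 g → mol O = 0.3981
Ratios (÷ 0.3981): C 2.340, H 3.346, O 1.000
×3: C 7.02, H 10.04, O 3.00 → C7H10O3

C7H10O3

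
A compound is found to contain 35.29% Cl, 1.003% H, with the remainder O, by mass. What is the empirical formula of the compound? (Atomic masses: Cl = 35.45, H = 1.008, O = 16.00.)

ClHO4

Assume 100 g: 35.29 g Cl, 1.003 g H, 63.707 g O.
Moles — Cl: 35.29 / 35.45 = 0.9955 mol; H: 1.003 / 1.008 = 0.995 mol; O: 63.707 / 16.00 = 3.982 mol
Ratios (÷ 0.995): Cl 1.000, H 1.000, O 4.002
→ ClHO4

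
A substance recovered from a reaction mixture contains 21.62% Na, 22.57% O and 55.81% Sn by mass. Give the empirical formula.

Assume 100 g: 21.62 g Na, 22.57 g O, 55.81 g Sn.
Na: 21.62 g ÷ 22.99 g/mol = 0.9404 mol
O: 22.57 g ÷ 16.00 g/mol = 1.411 mol
Sn: 55.81 g ÷ 118.71 g/mol = 0.4701 mol
Smallest is Sn at 0.4701 mol; normalising gives Na 2.000, O 3.000, Sn 1.000
→ Na2O3Sn

Na2O3Sn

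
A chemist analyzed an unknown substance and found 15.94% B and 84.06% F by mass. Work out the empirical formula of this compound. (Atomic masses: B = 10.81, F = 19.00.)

Assume 100 g: 15.94 g B, 84.06 g F.
Moles — B: 15.94 / 10.81 = 1.475 mol; F: 84.06 / 19.00 = 4.424 mol
Smallest is B at 1.475 mol; normalising gives B 1.000, F 3.000
→ BF3

BF3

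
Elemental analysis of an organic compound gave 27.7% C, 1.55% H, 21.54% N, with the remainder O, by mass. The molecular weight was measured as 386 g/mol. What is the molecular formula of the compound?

Assume 100 g: 27.7 g C, 1.55 g H, 21.54 g N, 49.21 g O.
C: 27.7 g ÷ 12.01 g/mol = 2.306 mol
H: 1.55 g ÷ 1.008 g/mol = 1.538 mol
N: 21.54 g ÷ 14.01 g/mol = 1.537 mol
O: 49.21 g ÷ 16.00 g/mol = 3.076 mol
Smallest is N at 1.537 mol; normalising gives C 1.500, H 1.000, N 1.000, O 2.000
×2: C 3.00, H 2.00, N 2.00, O 4.00 → C3H2N2O4
Empirical-formula mass = 130.07 g/mol
n = 386 / 130.07 = 2.97 ≈ 3
Molecular formula = (C3H2N2O4)×3 = C9H6N6O12

C9H6N6O12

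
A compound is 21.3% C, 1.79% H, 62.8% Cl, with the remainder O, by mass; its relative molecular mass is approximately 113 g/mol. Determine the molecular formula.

Assume 100 g: 21.3 g C, 1.79 g H, 62.8 g Cl, 14.11 g O.
n(C) = 21.3/12.01 = 1.774, n(H) = 1.79/1.008 = 1.776, n(Cl) = 62.8/35.45 = 1.772, n(O) = 14.11/16.00 = 0.8819
Ratios (÷ 0.8819): C 2.011, H 2.014, Cl 2.009, O 1.000
Ratio ≈ 2:2:2:1, so the empirical formula is C2H2Cl2O
Empirical-formula mass = 112.94 g/mol
n = 113 / 112.94 = 1.00 ≈ 1
Molecular formula = empirical formula = C2H2Cl2O

C2H2Cl2O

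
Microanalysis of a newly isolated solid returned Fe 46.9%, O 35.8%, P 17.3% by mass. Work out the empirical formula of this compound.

Fe3O8P2

Assume 100 g: 46.9 g Fe, 35.8 g O, 17.3 g P.
n(Fe) = 46.9/55.85 = 0.8397, n(O) = 35.8/16.00 = 2.237, n(P) = 17.3/30.97 = 0.5586
Ratios (÷ 0.5586): Fe 1.503, O 4.006, P 1.000
Multiply by 2: Fe 3.01, O 8.01, P 2.00 → Fe3O8P2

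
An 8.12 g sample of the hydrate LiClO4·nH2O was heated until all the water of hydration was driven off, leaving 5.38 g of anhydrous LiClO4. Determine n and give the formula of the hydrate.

LiClO4·3H2O

Mass of water lost = 8.12 − 5.38 = 2.74 g → 2.74 / 18.02 = 0.1521 mol H2O
Molar mass of LiClO4 = 106.39 g/mol → mol LiClO4 = 5.38 / 106.39 = 0.05057
n = 0.1521 / 0.05057 = 3.01 ≈ 3 → LiClO4·3H2O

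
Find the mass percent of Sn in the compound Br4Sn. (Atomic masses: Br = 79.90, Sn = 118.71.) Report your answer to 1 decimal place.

Molar mass = 4(79.90) + 1(118.71) = 438.310 g/mol
Mass of Sn per mole = 1 × 118.71 = 118.710 g
% Sn = 118.710 / 438.310 × 100 = 27.1%

27.1%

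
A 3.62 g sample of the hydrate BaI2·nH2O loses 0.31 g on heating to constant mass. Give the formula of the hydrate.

BaI2·2H2O

Mass of anhydrous BaI2 = 3.62 − 0.31 = 3.31 g
mol H2O = 0.31 / 18.02 = 0.0172
Molar mass of BaI2 = 391.13 g/mol → mol BaI2 = 3.31 / 391.13 = 0.008463
n = 0.0172 / 0.008463 = 2.03 ≈ 2 → BaI2·2H2O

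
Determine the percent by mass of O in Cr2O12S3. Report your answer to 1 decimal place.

49.0%

Molar mass = 2(52.00) + 12(16.00) + 3(32.07) = 392.210 g/mol
Mass of O per mole = 12 × 16.00 = 192.000 g
% O = 192.000 / 392.210 × 100 = 49.0%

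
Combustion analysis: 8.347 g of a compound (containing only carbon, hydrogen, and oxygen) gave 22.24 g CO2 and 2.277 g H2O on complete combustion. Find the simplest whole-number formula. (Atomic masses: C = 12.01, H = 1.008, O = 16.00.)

C4H2O

mol C = 22.24 / 44.01 = 0.5053; mass C = 0.5053 × 12.01 = 6.069 g
mol H = 2 × (2.277 / 18.02) = 0.2527; mass H = 0.2527 × 1.008 = 0.2547 g
mass O = 8.347 − (6.324) = 2.023 g → mol O = 0.1264
Ratios (÷ 0.1264): C 3.996, H 1.999, O 1.000
≈ 4:2:1 → C4H2O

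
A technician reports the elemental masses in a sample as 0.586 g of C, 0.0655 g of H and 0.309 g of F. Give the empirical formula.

n(C) = 0.586/12.01 = 0.04879, n(H) = 0.0655/1.008 = 0.06498, n(F) = 0.309/19.00 = 0.01626
Ratios (÷ 0.01626): C 3.000, H 3.996, F 1.000
→ C3H4F

C3H4F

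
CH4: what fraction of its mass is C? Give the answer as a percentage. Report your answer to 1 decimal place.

74.9%

Molar mass = 1(12.01) + 4(1.008) = 16.042 g/mol
Mass of C per mole = 1 × 12.01 = 12.010 g
% C = 12.010 / 16.042 × 100 = 74.9%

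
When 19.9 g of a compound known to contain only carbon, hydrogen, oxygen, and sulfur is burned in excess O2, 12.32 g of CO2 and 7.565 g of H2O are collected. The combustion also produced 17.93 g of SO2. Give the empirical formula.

mol C = 12.32 / 44.01 = 0.2799; mass C = 0.2799 × 12.01 = 3.362 g
mol H = 2 × (7.565 / 18.02) = 0.8396; mass H = 0.8396 × 1.008 = 0.8463 g
mol S = 17.93 / 64.07 = 0.2799; mass S = 8.975 g
mass O = 19.9 − (13.18) = 6.717 g → mol O = 0.4198
Smallest is S at 0.2799 mol; normalising gives C 1.000, H 3.000, O 1.500, S 1.000
Multiply by 2: C 2.00, H 6.00, O 3.00, S 2.00 → C2H6O3S2

C2H6O3S2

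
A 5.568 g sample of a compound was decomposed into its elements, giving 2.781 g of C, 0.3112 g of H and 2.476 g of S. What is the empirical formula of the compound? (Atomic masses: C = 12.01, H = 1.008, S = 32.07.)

C: 2.781 g ÷ 12.01 g/mol = 0.2316 mol
H: 0.3112 g ÷ 1.008 g/mol = 0.3087 mol
S: 2.476 g ÷ 32.07 g/mol = 0.07721 mol
Ratios (÷ 0.07721): C 2.999, H 3.999, S 1.000
≈ 3:4:1 → C3H4S

C3H4S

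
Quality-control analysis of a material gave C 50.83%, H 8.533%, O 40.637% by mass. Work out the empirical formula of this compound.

C5H10O3

Assume 100 g: 50.83 g C, 8.533 g H, 40.637 g O.
n(C) = 50.83/12.01 = 4.232, n(H) = 8.533/1.008 = 8.465, n(O) = 40.637/16.00 = 2.54
Ratios (÷ 2.54): C 1.666, H 3.333, O 1.000
×3: C 5.00, H 10.00, O 3.00 → C5H10O3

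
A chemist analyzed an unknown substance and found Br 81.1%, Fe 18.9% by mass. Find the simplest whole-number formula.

Br3Fe

Assume 100 g: 81.1 g Br, 18.9 g Fe.
Br: 81.1 g ÷ 79.90 g/mol = 1.015 mol
Fe: 18.9 g ÷ 55.85 g/mol = 0.3384 mol
Smallest is Fe at 0.3384 mol; normalising gives Br 2.999, Fe 1.000
Ratio ≈ 3:1, so the empirical formula is Br3Fe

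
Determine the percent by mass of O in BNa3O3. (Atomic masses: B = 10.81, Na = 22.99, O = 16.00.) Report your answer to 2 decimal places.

37.56%

Molar mass = 1(10.81) + 3(22.99) + 3(16.00) = 127.780 g/mol
Mass of O per mole = 3 × 16.00 = 48.000 g
% O = 48.000 / 127.780 × 100 = 37.56%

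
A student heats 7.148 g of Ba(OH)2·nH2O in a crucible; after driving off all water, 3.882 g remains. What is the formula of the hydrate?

Mass of water lost = 7.148 − 3.882 = 3.266 g → 3.266 / 18.02 = 0.1812 mol H2O
Molar mass of Ba(OH)2 = 171.35 g/mol → mol Ba(OH)2 = 3.882 / 171.35 = 0.02266
n = 0.1812 / 0.02266 = 8.00 ≈ 8 → Ba(OH)2·8H2O

Ba(OH)2·8H2O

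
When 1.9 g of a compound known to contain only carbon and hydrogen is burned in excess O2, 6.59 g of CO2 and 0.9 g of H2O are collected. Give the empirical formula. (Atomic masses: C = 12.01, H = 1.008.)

C3H2

mol C = 6.59 / 44.01 = 0.1497; mass C = 0.1497 × 12.01 = 1.798 g
mol H = 2 × (0.9 / 18.02) = 0.09989; mass H = 0.09989 × 1.008 = 0.1007 g
Divide by the smallest (0.09989 mol H): C 1.499, H 1.000
×2: C 3.00, H 2.00 → C3H2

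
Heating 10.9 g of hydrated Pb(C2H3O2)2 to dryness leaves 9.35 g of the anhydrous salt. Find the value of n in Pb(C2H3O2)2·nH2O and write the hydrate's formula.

Mass of water lost = 10.9 − 9.35 = 1.55 g → 1.55 / 18.02 = 0.08602 mol H2O
Molar mass of Pb(C2H3O2)2 = 325.29 g/mol → mol Pb(C2H3O2)2 = 9.35 / 325.29 = 0.02874
n = 0.08602 / 0.02874 = 2.99 ≈ 3 → Pb(C2H3O2)2·3H2O

Pb(C2H3O2)2·3H2O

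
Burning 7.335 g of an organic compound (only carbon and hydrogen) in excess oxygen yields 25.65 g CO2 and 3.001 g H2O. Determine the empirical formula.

C7H4

mol C = 25.65 / 44.01 = 0.5828; mass C = 0.5828 × 12.01 = 7.000 g
mol H = 2 × (3.001 / 18.02) = 0.3331; mass H = 0.3331 × 1.008 = 0.3357 g
Smallest is H at 0.3331 mol; normalising gives C 1.750, H 1.000
Multiply by 4: C 7.00, H 4.00 → C7H4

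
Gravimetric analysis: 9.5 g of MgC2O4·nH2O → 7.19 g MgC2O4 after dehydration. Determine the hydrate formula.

MgC2O4·2H2O

Mass of water lost = 9.5 − 7.19 = 2.31 g → 2.31 / 18.02 = 0.1282 mol H2O
Molar mass of MgC2O4 = 112.33 g/mol → mol MgC2O4 = 7.19 / 112.33 = 0.06401
n = 0.1282 / 0.06401 = 2.00 ≈ 2 → MgC2O4·2H2O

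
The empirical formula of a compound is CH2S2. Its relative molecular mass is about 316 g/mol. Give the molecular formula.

C4H8S8

Empirical-formula mass = 78.17 g/mol
n = 316 / 78.17 = 4.04 ≈ 4
Molecular formula = (CH2S2)4 = C4H8S8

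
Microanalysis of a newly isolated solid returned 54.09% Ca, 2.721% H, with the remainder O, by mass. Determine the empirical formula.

CaH2O2

Assume 100 g: 54.09 g Ca, 2.721 g H, 43.189 g O.
n(Ca) = 54.09/40.08 = 1.35, n(H) = 2.721/1.008 = 2.699, n(O) = 43.189/16.00 = 2.699
Smallest is Ca at 1.35 mol; normalising gives Ca 1.000, H 2.000, O 2.000
≈ 1:2:2 → CaH2O2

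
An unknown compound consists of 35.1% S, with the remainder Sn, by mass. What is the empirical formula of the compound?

S2Sn

Assume 100 g: 35.1 g S, 64.9 g Sn.
Moles — S: 35.1 / 32.07 = 1.094 mol; Sn: 64.9 / 118.71 = 0.5467 mol
Divide by the smallest (0.5467 mol Sn): S 2.002, Sn 1.000
≈ 2:1 → S2Sn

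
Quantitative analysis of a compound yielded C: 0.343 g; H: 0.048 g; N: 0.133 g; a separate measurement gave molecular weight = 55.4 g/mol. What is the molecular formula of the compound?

C3H5N

Moles — C: 0.343 / 12.01 = 0.02856 mol; H: 0.048 / 1.008 = 0.04762 mol; N: 0.133 / 14.01 = 0.009493 mol
Divide by the smallest (0.009493 mol N): C 3.008, H 5.016, N 1.000
≈ 3:5:1 → C3H5N
Empirical-formula mass = 55.08 g/mol
n = 55.4 / 55.08 = 1.01 ≈ 1
Molecular formula = empirical formula = C3H5N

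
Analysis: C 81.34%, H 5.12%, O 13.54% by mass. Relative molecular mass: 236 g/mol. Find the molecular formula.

C16H12O2

Assume 100 g: 81.34 g C, 5.12 g H, 13.54 g O.
C: 81.34 g ÷ 12.01 g/mol = 6.773 mol
H: 5.12 g ÷ 1.008 g/mol = 5.079 mol
O: 13.54 g ÷ 16.00 g/mol = 0.8462 mol
Smallest is O at 0.8462 mol; normalising gives C 8.003, H 6.002, O 1.000
≈ 8:6:1 → C8H6O
Empirical-formula mass = 118.13 g/mol
n = 236 / 118.13 = 2.00 ≈ 2
Molecular formula = (C8H6O)×2 = C16H12O2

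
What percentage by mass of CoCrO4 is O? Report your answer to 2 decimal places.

Molar mass = 1(58.93) + 1(52.00) + 4(16.00) = 174.930 g/mol
Mass of O per mole = 4 × 16.00 = 64.000 g
% O = 64.000 / 174.930 × 100 = 36.59%

36.59%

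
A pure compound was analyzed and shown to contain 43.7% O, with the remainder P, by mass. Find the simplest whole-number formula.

Assume 100 g: 43.7 g O, 56.3 g P.
O: 43.7 g ÷ 16.00 g/mol = 2.731 mol
P: 56.3 g ÷ 30.97 g/mol = 1.818 mol
Ratios (÷ 1.818): O 1.502, P 1.000
Multiply by 2: O 3.00, P 2.00 → O3P2

O3P2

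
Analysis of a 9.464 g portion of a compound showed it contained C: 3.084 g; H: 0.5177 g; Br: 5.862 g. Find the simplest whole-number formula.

C7H14Br2

Moles — C: 3.084 / 12.01 = 0.2568 mol; H: 0.5177 / 1.008 = 0.5136 mol; Br: 5.862 / 79.90 = 0.07337 mol
Ratios (÷ 0.07337): C 3.500, H 7.000, Br 1.000
Scaling by 2: C 7.00, H 14.00, Br 2.00 → C7H14Br2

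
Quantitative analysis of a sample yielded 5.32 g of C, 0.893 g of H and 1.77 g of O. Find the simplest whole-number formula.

C: 5.32 g ÷ 12.01 g/mol = 0.443 mol
H: 0.893 g ÷ 1.008 g/mol = 0.8859 mol
O: 1.77 g ÷ 16.00 g/mol = 0.1106 mol
Ratios (÷ 0.1106): C 4.004, H 8.008, O 1.000
≈ 4:8:1 → C4H8O

C4H8O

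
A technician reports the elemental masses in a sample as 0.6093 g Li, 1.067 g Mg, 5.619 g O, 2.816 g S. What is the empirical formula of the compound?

Li: 0.6093 g ÷ 6.94 g/mol = 0.0878 mol
Mg: 1.067 g ÷ 24.31 g/mol = 0.04389 mol
O: 5.619 g ÷ 16.00 g/mol = 0.3512 mol
S: 2.816 g ÷ 32.07 g/mol = 0.08781 mol
Ratios (÷ 0.04389): Li 2.000, Mg 1.000, O 8.001, S 2.001
→ Li2MgO8S2

Li2MgO8S2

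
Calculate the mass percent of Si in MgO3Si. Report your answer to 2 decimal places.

27.98%

Molar mass = 1(24.31) + 3(16.00) + 1(28.09) = 100.400 g/mol
Mass of Si per mole = 1 × 28.09 = 28.090 g
% Si = 28.090 / 100.400 × 100 = 27.98%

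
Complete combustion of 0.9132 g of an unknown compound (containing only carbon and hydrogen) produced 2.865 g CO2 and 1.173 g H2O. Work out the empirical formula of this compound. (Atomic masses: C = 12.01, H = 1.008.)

mol C = 2.865 / 44.01 = 0.06510; mass C = 0.06510 × 12.01 = 0.7818 g
mol H = 2 × (1.173 / 18.02) = 0.1302; mass H = 0.1302 × 1.008 = 0.1312 g
Divide by the smallest (0.0651 mol C): C 1.000, H 2.000
→ CH2

CH2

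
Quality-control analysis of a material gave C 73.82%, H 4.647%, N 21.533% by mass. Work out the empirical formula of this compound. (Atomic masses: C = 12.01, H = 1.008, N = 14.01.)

Assume 100 g: 73.82 g C, 4.647 g H, 21.533 g N.
Moles — C: 73.82 / 12.01 = 6.147 mol; H: 4.647 / 1.008 = 4.61 mol; N: 21.533 / 14.01 = 1.537 mol
Smallest is N at 1.537 mol; normalising gives C 3.999, H 2.999, N 1.000
Ratio ≈ 4:3:1, so the empirical formula is C4H3N

C4H3N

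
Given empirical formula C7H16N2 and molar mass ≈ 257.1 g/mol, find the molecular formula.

Empirical-formula mass = 128.22 g/mol
n = 257.1 / 128.22 = 2.01 ≈ 2
Molecular formula = (C7H16N2)2 = C14H32N4

C14H32N4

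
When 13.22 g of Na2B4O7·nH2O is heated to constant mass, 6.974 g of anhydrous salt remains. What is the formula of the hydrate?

Mass of water lost = 13.22 − 6.974 = 6.246 g → 6.246 / 18.02 = 0.3466 mol H2O
Molar mass of Na2B4O7 = 201.22 g/mol → mol Na2B4O7 = 6.974 / 201.22 = 0.03466
n = 0.3466 / 0.03466 = 10.00 ≈ 10 → Na2B4O7·10H2O

Na2B4O7·10H2O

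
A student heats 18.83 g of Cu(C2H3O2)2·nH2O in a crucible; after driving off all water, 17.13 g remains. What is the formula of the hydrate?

Cu(C2H3O2)2·H2O

Mass of water lost = 18.83 − 17.13 = 1.7 g → 1.7 / 18.02 = 0.09434 mol H2O
Molar mass of Cu(C2H3O2)2 = 181.64 g/mol → mol Cu(C2H3O2)2 = 17.13 / 181.64 = 0.09431
n = 0.09434 / 0.09431 = 1.00 ≈ 1 → Cu(C2H3O2)2·H2O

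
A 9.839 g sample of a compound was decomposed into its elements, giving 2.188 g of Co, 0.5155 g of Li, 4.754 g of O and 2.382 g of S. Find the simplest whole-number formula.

n(Co) = 2.188/58.93 = 0.03713, n(Li) = 0.5155/6.94 = 0.07428, n(O) = 4.754/16.00 = 0.2971, n(S) = 2.382/32.07 = 0.07428
Ratios (÷ 0.03713): Co 1.000, Li 2.001, O 8.003, S 2.000
≈ 1:2:8:2 → CoLi2O8S2

CoLi2O8S2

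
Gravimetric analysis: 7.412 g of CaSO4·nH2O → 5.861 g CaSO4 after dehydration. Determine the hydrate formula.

Mass of water lost = 7.412 − 5.861 = 1.551 g → 1.551 / 18.02 = 0.08607 mol H2O
Molar mass of CaSO4 = 136.15 g/mol → mol CaSO4 = 5.861 / 136.15 = 0.04305
n = 0.08607 / 0.04305 = 2.00 ≈ 2 → CaSO4·2H2O

CaSO4·2H2O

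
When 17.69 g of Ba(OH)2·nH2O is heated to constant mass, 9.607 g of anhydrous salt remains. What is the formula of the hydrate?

Mass of water lost = 17.69 − 9.607 = 8.083 g → 8.083 / 18.02 = 0.4486 mol H2O
Molar mass of Ba(OH)2 = 171.35 g/mol → mol Ba(OH)2 = 9.607 / 171.35 = 0.05607
n = 0.4486 / 0.05607 = 8.00 ≈ 8 → Ba(OH)2·8H2O

Ba(OH)2·8H2O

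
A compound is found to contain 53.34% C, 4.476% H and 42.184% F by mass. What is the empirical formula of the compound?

C2H2F

Assume 100 g: 53.34 g C, 4.476 g H, 42.184 g F.
C: 53.34 g ÷ 12.01 g/mol = 4.441 mol
H: 4.476 g ÷ 1.008 g/mol = 4.44 mol
F: 42.184 g ÷ 19.00 g/mol = 2.22 mol
Smallest is F at 2.22 mol; normalising gives C 2.000, H 2.000, F 1.000
Ratio ≈ 2:2:1, so the empirical formula is C2H2F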